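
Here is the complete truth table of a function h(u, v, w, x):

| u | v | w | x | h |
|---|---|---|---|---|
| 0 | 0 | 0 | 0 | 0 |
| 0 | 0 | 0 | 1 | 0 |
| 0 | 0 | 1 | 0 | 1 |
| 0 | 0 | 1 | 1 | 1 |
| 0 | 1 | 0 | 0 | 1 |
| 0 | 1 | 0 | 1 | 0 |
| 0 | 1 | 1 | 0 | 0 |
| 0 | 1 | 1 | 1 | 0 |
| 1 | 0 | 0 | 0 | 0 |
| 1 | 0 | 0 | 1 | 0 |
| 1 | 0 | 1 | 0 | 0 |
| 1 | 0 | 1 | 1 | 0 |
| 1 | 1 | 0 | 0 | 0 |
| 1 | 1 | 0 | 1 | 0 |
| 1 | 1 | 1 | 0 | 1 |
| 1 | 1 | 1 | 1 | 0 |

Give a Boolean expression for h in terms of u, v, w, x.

The 1-rows are (0,0,1,0), (0,0,1,1), (0,1,0,0), (1,1,1,0). Each contributes one minterm — ¬u·¬v·w·¬x; ¬u·¬v·w·x; ¬u·v·¬w·¬x; u·v·w·¬x — and their disjunction is a sum-of-products form of h.

h(u, v, w, x) = (((((NOT u AND NOT v) AND w) AND NOT x) OR (((NOT u AND NOT v) AND w) AND x)) OR (((NOT u AND v) AND NOT w) AND NOT x)) OR (((u AND v) AND w) AND NOT x)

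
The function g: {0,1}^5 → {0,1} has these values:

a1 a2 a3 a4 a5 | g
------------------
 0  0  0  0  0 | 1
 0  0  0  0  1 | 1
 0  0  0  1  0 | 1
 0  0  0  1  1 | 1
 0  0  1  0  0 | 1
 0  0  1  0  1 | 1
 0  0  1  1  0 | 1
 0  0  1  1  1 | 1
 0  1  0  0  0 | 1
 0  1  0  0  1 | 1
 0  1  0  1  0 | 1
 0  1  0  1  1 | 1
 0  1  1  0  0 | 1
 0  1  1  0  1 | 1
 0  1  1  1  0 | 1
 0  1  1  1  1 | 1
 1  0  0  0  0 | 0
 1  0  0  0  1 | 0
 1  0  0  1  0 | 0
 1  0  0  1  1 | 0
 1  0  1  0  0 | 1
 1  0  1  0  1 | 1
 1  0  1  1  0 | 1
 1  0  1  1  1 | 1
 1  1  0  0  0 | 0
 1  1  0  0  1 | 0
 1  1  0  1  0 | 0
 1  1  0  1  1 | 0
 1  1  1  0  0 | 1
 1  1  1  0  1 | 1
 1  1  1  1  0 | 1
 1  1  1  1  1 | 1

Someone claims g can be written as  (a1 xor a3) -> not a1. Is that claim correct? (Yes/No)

Evaluate (a1 xor a3) -> not a1 on each row and compare to g:
  a1=0, a2=0, a3=0, a4=0, a5=0: formula gives 1, g = 1 ✓
  a1=0, a2=0, a3=0, a4=0, a5=1: formula gives 1, g = 1 ✓
  a1=0, a2=0, a3=0, a4=1, a5=0: formula gives 1, g = 1 ✓
  a1=0, a2=0, a3=0, a4=1, a5=1: formula gives 1, g = 1 ✓
  … (the remaining 28 rows also agree.)
No disagreement on any input; they are logically equivalent.

Yes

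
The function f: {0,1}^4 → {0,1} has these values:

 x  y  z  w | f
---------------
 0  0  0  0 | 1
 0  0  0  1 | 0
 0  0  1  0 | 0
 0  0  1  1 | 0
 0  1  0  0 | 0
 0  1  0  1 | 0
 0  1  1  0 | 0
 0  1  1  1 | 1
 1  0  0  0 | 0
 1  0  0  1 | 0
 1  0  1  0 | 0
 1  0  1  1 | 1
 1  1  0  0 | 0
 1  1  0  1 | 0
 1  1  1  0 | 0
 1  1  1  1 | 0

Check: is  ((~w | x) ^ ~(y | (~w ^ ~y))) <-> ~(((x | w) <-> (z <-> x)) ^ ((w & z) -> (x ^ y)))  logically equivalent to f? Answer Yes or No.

No

Check the formula against f row by row:
  x=0, y=0, z=0, w=0: formula gives 1, f = 1 ✓
  x=0, y=0, z=0, w=1: formula gives 0, f = 0 ✓
  x=0, y=0, z=1, w=0: formula gives 0, f = 0 ✓
  x=0, y=0, z=1, w=1: formula gives 0, f = 0 ✓
  …
  x=0, y=1, z=1, w=0: formula gives 1, but f = 0 ✗
A single disagreement suffices: at (0,1,1,0) they differ, so the formula does not compute f.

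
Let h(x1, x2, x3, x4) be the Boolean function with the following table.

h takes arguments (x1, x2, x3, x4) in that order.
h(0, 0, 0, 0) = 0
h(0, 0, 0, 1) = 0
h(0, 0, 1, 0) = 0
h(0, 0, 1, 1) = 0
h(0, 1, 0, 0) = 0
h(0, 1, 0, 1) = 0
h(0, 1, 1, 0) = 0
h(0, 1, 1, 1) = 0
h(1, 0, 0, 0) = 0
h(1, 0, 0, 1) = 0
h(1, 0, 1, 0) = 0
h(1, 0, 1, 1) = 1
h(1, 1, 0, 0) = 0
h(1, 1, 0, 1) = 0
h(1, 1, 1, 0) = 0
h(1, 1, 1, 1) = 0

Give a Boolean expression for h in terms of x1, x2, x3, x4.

Only row (1,0,1,1) gives 1. That row's minterm x1·¬x2·x3·x4 is h directly.

h(x1, x2, x3, x4) = ((x1 AND NOT x2) AND x3) AND x4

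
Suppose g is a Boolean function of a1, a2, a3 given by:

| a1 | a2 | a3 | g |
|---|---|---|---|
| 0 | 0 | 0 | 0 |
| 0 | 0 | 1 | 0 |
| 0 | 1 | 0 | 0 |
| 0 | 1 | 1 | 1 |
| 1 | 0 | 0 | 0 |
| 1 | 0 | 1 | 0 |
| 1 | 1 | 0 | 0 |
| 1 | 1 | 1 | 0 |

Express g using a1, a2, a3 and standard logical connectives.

g(a1, a2, a3) = (not a1 and a2) and a3

Only row (0,1,1) gives 1. That row's minterm ¬a1·a2·a3 is g directly.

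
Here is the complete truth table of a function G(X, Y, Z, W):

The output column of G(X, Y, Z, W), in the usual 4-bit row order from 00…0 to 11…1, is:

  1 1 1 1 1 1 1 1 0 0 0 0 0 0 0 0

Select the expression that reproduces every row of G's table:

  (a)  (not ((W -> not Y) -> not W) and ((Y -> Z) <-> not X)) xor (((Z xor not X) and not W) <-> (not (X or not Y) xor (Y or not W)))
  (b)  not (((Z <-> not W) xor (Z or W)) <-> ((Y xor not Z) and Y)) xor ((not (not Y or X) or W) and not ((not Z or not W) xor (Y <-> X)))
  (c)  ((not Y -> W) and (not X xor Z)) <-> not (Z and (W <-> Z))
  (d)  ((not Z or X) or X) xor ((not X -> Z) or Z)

d

(a) fails at (0,0,0,1): the formula yields 0, G is 1.
(b) fails at (0,0,0,0): the formula yields 0, G is 1.
(c) fails at (0,0,0,0): the formula yields 0, G is 1.
That leaves (d). Evaluating it on every row reproduces the table of G exactly.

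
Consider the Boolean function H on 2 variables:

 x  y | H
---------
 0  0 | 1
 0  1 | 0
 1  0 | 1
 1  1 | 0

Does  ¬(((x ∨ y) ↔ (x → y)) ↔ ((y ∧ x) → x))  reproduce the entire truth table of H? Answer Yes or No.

Check the formula against H row by row:
  x=0, y=0: formula gives 1, H = 1 ✓
  x=0, y=1: formula gives 0, H = 0 ✓
  x=1, y=0: formula gives 1, H = 1 ✓
  x=1, y=1: formula gives 0, H = 0 ✓
All 4 rows match — the expression computes H exactly.

Yes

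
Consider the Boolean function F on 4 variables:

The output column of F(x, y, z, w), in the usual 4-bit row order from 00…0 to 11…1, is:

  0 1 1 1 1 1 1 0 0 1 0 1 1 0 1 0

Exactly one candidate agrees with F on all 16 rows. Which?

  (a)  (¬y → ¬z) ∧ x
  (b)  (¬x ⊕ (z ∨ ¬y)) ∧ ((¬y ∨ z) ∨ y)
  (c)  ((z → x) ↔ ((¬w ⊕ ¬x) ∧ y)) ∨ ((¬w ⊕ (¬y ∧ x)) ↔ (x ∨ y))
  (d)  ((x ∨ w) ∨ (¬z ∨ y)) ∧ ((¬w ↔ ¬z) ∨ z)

c

(a) fails at (0,0,0,1): the formula yields 0, F is 1.
(b) fails at (0,0,0,1): the formula yields 0, F is 1.
(d) fails at (0,0,0,0): the formula yields 1, F is 0.
Only (c) survives; checking it on all 16 rows confirms it matches F.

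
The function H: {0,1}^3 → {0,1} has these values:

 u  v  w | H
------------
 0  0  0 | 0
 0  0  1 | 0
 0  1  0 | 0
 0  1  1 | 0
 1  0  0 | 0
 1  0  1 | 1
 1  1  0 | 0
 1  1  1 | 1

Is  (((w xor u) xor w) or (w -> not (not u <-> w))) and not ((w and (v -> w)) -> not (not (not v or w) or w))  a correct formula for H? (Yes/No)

Check the formula against H row by row:
  u=0, v=0, w=0: formula gives 0, H = 0 ✓
  u=0, v=0, w=1: formula gives 0, H = 0 ✓
  u=0, v=1, w=0: formula gives 0, H = 0 ✓
  u=0, v=1, w=1: formula gives 0, H = 0 ✓
  u=1, v=0, w=0: formula gives 0, H = 0 ✓
  …and likewise for the remaining 3 rows.
Every row agrees, so the formula is equivalent.

Yes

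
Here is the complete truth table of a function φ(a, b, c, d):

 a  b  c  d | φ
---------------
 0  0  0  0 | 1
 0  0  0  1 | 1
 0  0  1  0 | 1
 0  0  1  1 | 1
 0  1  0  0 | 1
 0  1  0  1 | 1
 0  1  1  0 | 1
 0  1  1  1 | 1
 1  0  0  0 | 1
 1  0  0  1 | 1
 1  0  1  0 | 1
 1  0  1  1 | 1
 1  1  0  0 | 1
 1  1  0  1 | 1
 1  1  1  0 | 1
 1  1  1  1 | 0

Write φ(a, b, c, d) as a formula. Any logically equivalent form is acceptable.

φ(a, b, c, d) = not (((a and b) and c) and d)

φ is 0 on exactly one input, (1,1,1,1), whose minterm is a·b·c·d. So φ is the negation of that single conjunction.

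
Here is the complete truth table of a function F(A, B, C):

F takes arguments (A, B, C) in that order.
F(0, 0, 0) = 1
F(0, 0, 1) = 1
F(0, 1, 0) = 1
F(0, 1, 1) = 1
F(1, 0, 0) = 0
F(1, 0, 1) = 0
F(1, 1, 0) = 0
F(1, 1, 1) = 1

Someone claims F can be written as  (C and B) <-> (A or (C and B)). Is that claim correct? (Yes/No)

Evaluate (C and B) <-> (A or (C and B)) on each row and compare to F:
  A=0, B=0, C=0: formula gives 1, F = 1 ✓
  A=0, B=0, C=1: formula gives 1, F = 1 ✓
  A=0, B=1, C=0: formula gives 1, F = 1 ✓
  A=0, B=1, C=1: formula gives 1, F = 1 ✓
  A=1, B=0, C=0: formula gives 0, F = 0 ✓
  … (the remaining 3 rows also agree.)
All 8 rows match — the expression computes F exactly.

Yes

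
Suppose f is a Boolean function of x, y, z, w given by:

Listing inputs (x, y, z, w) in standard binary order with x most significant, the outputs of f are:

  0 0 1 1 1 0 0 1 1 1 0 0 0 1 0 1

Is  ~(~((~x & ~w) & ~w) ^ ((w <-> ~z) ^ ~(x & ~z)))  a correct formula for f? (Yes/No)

Test each input against both f and the formula:
  x=0, y=0, z=0, w=0: formula gives 0, f = 0 ✓
  x=0, y=0, z=0, w=1: formula gives 0, f = 0 ✓
  x=0, y=0, z=1, w=0: formula gives 1, f = 1 ✓
  x=0, y=0, z=1, w=1: formula gives 1, f = 1 ✓
  x=0, y=1, z=0, w=0: formula gives 0, but f = 1 ✗
A single disagreement suffices: at (0,1,0,0) they differ, so the formula does not compute f.

No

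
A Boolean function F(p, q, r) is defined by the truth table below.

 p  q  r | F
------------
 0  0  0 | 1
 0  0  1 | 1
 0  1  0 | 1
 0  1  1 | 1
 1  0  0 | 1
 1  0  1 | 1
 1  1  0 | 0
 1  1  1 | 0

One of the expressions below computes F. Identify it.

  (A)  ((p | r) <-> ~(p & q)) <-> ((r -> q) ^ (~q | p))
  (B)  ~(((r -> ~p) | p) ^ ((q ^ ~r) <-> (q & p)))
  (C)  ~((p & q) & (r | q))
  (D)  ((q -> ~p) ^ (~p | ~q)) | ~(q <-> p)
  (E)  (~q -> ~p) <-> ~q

C

(A): at (0,1,0) it gives 0, but F = 1 — eliminated.
(B): at (0,0,0) it gives 0, but F = 1 — eliminated.
(D): at (0,0,0) it gives 0, but F = 1 — eliminated.
(E): at (0,1,0) it gives 0, but F = 1 — eliminated.
Only (C) survives; checking it on all 8 rows confirms it matches F.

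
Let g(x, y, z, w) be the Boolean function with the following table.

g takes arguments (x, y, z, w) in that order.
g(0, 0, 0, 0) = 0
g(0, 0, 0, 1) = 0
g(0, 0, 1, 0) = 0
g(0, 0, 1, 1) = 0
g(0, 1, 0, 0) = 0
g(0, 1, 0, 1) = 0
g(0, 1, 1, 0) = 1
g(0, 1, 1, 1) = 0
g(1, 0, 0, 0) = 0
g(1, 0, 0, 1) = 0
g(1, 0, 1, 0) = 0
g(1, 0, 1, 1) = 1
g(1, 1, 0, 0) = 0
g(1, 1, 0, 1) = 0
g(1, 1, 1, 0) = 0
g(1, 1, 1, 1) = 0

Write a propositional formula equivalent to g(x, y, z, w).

g=1 on 2 inputs: (0,1,1,0), (1,0,1,1). Reading each as a conjunction of literals (¬x·y·z·¬w, x·¬y·z·w) and taking the OR gives the canonical DNF.

g(x, y, z, w) = (((not x and y) and z) and not w) or (((x and not y) and z) and w)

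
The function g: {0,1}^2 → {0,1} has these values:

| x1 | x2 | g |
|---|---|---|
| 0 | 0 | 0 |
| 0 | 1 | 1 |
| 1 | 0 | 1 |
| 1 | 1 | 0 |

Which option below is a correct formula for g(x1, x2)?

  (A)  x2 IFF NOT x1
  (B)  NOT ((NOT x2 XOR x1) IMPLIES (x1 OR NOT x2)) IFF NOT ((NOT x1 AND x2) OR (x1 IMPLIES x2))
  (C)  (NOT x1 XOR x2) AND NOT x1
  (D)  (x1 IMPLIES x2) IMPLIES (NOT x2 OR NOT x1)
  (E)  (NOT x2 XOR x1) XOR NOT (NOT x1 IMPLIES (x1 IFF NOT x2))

(B): at (0,0) it gives 1, but g = 0 — eliminated.
(C): at (0,0) it gives 1, but g = 0 — eliminated.
(D): at (0,0) it gives 1, but g = 0 — eliminated.
(E): at (0,1) it gives 0, but g = 1 — eliminated.
That leaves (A). Evaluating it on every row reproduces the table of g exactly.

A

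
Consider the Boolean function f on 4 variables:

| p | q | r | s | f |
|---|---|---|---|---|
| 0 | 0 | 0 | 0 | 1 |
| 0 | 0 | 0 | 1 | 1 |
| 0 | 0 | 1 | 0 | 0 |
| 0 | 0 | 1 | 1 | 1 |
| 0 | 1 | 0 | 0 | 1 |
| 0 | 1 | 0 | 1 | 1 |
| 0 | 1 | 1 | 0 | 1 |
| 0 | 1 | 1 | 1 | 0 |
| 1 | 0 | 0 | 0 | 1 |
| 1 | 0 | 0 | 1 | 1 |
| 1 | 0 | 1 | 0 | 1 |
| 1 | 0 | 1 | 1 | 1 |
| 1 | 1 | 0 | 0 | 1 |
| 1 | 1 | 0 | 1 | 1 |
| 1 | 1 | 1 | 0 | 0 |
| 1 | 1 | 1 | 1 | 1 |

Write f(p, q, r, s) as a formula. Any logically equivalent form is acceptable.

There are just 3 zero rows: (0,0,1,0), (0,1,1,1), (1,1,1,0). Their minterms are ¬p·¬q·r·¬s, ¬p·q·r·s, p·q·r·¬s; the OR of those covers precisely the 0-outputs, and negating it yields f.

f(p, q, r, s) = not (((((not p and not q) and r) and not s) or (((not p and q) and r) and s)) or (((p and q) and r) and not s))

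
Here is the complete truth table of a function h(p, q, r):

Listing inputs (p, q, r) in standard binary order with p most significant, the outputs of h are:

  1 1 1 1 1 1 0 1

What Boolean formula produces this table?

h(p, q, r) = ¬((p ∧ q) ∧ ¬r)

h is 0 on exactly one input, (1,1,0), whose minterm is p·q·¬r. So h is the negation of that single conjunction.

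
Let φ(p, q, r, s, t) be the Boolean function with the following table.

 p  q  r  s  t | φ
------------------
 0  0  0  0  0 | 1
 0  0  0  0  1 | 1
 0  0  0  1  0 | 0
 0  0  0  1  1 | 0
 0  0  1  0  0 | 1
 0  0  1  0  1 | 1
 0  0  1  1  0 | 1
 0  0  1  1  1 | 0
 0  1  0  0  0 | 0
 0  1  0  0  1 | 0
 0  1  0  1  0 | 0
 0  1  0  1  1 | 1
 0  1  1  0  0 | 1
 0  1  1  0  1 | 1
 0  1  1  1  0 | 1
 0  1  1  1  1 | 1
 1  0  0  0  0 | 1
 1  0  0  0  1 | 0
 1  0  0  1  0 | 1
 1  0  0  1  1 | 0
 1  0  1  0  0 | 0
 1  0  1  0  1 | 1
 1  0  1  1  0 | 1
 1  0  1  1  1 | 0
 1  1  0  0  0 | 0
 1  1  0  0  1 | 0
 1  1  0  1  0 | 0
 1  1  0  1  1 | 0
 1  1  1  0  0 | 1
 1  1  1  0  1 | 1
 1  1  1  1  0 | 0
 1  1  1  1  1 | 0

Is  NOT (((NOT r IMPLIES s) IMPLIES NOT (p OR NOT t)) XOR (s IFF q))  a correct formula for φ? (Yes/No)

No

Check the formula against φ row by row:
  p=0, q=0, r=0, s=0, t=0: formula gives 1, φ = 1 ✓
  p=0, q=0, r=0, s=0, t=1: formula gives 1, φ = 1 ✓
  p=0, q=0, r=0, s=1, t=0: formula gives 1, but φ = 0 ✗
Row (0,0,0,1,0) is a counterexample, so the formula is not equivalent to φ.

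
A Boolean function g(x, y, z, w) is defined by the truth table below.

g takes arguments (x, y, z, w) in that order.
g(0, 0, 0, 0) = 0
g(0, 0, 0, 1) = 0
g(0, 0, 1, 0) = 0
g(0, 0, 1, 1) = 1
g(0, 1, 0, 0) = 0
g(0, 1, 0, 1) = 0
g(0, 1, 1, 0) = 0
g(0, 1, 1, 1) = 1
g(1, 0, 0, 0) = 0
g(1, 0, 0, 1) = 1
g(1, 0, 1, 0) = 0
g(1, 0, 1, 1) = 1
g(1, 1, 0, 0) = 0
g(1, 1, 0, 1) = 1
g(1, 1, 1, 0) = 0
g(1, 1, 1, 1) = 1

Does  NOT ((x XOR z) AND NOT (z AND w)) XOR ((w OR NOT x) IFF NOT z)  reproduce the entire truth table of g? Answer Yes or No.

Test each input against both g and the formula:
  x=0, y=0, z=0, w=0: formula gives 0, g = 0 ✓
  x=0, y=0, z=0, w=1: formula gives 0, g = 0 ✓
  x=0, y=0, z=1, w=0: formula gives 0, g = 0 ✓
  x=0, y=0, z=1, w=1: formula gives 1, g = 1 ✓
  …and likewise for the remaining 12 rows.
No disagreement on any input; they are logically equivalent.

Yes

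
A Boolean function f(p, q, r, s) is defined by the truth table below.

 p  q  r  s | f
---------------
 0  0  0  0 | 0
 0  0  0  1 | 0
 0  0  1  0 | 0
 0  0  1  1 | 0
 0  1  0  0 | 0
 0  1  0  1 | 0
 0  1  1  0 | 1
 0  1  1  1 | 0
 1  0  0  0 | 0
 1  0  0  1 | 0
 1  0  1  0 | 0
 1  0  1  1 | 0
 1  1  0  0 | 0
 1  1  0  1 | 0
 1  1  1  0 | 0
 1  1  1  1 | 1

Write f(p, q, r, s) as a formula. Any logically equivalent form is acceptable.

f(p, q, r, s) = (((not p and q) and r) and not s) or (((p and q) and r) and s)

f=1 on 2 inputs: (0,1,1,0), (1,1,1,1). Reading each as a conjunction of literals (¬p·q·r·¬s, p·q·r·s) and taking the OR gives the canonical DNF.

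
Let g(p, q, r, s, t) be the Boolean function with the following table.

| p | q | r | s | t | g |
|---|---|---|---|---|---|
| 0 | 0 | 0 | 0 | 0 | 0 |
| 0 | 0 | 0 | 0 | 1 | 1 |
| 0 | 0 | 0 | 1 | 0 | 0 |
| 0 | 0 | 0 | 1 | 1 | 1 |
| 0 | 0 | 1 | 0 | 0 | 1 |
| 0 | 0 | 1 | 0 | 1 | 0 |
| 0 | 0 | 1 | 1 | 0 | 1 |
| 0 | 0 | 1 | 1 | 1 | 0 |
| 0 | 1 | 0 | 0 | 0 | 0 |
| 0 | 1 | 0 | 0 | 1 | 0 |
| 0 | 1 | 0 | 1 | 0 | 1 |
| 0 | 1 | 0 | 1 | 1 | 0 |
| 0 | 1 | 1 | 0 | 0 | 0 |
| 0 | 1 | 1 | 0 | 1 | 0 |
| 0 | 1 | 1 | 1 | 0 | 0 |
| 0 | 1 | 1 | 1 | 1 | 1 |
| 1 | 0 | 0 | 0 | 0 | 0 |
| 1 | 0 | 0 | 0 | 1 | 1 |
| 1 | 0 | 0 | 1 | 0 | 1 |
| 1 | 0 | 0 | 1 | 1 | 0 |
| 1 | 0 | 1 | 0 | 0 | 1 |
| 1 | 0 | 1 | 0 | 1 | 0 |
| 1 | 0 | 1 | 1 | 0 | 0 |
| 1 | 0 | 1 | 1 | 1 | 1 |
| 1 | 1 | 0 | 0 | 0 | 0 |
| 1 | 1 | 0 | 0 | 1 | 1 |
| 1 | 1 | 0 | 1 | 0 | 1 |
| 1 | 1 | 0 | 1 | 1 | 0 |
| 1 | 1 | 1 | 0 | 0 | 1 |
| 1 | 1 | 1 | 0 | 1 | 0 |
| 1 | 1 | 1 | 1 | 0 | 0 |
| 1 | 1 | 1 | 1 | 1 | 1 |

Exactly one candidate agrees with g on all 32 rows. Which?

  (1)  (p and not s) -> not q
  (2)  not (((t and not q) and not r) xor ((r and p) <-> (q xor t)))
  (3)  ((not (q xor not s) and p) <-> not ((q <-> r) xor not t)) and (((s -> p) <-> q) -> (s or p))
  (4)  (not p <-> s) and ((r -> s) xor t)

3

(1) fails at (0,0,0,0,0): the formula yields 1, g is 0.
(2) fails at (0,0,0,0,1): the formula yields 0, g is 1.
(4) fails at (0,0,0,0,1): the formula yields 0, g is 1.
That leaves (3). Evaluating it on every row reproduces the table of g exactly.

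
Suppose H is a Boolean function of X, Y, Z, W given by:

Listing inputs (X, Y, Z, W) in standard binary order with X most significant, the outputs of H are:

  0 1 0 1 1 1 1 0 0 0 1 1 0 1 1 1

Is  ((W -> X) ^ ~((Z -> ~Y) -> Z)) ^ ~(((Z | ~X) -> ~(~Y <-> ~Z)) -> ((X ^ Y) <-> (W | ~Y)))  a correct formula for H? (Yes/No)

Evaluate ((W -> X) ^ ~((Z -> ~Y) -> Z)) ^ ~(((Z | ~X) -> ~(~Y <-> ~Z)) -> ((X ^ Y) <-> (W | ~Y))) on each row and compare to H:
  X=0, Y=0, Z=0, W=0: formula gives 0, H = 0 ✓
  X=0, Y=0, Z=0, W=1: formula gives 1, H = 1 ✓
  X=0, Y=0, Z=1, W=0: formula gives 0, H = 0 ✓
  X=0, Y=0, Z=1, W=1: formula gives 1, H = 1 ✓
  … (the remaining 12 rows also agree.)
No disagreement on any input; they are logically equivalent.

Yes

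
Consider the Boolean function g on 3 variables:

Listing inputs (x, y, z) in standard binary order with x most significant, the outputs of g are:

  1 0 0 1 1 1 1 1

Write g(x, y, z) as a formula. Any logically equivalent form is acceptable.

The 0-rows are (0,0,1), (0,1,0). Take each as a conjunction (¬x·¬y·z, ¬x·y·¬z), form their disjunction, and complement — that gives a formula that is 1 everywhere g is.

g(x, y, z) = not (((not x and not y) and z) or ((not x and y) and not z))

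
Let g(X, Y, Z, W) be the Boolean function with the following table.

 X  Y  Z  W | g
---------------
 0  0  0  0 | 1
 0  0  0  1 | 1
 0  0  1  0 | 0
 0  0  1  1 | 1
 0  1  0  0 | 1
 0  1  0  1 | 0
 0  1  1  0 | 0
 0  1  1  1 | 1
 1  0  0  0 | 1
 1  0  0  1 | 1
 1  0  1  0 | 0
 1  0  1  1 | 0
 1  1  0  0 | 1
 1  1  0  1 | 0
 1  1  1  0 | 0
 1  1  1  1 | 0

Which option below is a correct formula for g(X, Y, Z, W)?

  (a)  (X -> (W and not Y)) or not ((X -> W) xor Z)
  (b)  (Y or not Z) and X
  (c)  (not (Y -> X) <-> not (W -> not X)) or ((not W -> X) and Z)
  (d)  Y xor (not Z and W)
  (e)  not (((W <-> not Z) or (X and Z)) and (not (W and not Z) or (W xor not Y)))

(a): at (0,0,1,0) it gives 1, but g = 0 — eliminated.
(b): at (0,0,0,0) it gives 0, but g = 1 — eliminated.
(c): at (0,0,1,0) it gives 1, but g = 0 — eliminated.
(d): at (0,0,0,0) it gives 0, but g = 1 — eliminated.
That leaves (e). Evaluating it on every row reproduces the table of g exactly.

e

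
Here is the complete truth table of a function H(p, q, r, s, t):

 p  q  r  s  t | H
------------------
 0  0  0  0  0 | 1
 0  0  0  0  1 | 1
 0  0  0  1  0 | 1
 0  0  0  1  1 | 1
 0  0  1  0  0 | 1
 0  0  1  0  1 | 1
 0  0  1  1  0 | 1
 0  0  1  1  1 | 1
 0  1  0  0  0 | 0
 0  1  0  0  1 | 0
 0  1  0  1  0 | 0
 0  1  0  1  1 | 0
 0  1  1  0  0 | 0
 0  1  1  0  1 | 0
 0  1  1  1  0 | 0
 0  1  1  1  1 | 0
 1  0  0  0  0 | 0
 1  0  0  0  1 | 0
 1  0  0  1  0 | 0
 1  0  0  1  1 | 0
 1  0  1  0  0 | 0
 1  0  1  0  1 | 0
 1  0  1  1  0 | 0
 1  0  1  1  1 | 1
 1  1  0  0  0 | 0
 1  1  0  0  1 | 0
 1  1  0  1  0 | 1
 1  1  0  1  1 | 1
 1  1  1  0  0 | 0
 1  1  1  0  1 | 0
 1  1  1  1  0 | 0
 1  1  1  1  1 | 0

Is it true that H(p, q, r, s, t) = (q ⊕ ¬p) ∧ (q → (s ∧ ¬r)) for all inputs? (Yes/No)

Test each input against both H and the formula:
  p=0, q=0, r=0, s=0, t=0: formula gives 1, H = 1 ✓
  p=0, q=0, r=0, s=0, t=1: formula gives 1, H = 1 ✓
  p=0, q=0, r=0, s=1, t=0: formula gives 1, H = 1 ✓
  p=0, q=0, r=0, s=1, t=1: formula gives 1, H = 1 ✓
  …
  p=1, q=0, r=1, s=1, t=1: formula gives 0, but H = 1 ✗
Row (1,0,1,1,1) is a counterexample, so the formula is not equivalent to H.

No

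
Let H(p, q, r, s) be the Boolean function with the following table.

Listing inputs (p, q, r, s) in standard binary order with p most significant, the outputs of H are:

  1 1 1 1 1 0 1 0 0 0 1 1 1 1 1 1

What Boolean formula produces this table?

The 0-rows are (0,1,0,1), (0,1,1,1), (1,0,0,0), (1,0,0,1). Take each as a conjunction (¬p·q·¬r·s, ¬p·q·r·s, p·¬q·¬r·¬s, p·¬q·¬r·s), form their disjunction, and complement — that gives a formula that is 1 everywhere H is.

H(p, q, r, s) = not ((((((not p and q) and not r) and s) or (((not p and q) and r) and s)) or (((p and not q) and not r) and not s)) or (((p and not q) and not r) and s))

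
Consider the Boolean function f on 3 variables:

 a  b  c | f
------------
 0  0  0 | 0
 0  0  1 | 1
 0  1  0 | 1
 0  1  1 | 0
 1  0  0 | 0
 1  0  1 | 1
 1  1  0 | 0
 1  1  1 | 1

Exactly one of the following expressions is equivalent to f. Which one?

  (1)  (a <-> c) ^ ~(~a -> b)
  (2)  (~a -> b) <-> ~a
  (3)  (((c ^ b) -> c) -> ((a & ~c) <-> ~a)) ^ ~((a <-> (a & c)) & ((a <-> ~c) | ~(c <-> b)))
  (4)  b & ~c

(2): at (0,0,1) it gives 0, but f = 1 — eliminated.
(3): at (0,0,0) it gives 1, but f = 0 — eliminated.
(4): at (0,0,1) it gives 0, but f = 1 — eliminated.
Only (1) survives; checking it on all 8 rows confirms it matches f.

1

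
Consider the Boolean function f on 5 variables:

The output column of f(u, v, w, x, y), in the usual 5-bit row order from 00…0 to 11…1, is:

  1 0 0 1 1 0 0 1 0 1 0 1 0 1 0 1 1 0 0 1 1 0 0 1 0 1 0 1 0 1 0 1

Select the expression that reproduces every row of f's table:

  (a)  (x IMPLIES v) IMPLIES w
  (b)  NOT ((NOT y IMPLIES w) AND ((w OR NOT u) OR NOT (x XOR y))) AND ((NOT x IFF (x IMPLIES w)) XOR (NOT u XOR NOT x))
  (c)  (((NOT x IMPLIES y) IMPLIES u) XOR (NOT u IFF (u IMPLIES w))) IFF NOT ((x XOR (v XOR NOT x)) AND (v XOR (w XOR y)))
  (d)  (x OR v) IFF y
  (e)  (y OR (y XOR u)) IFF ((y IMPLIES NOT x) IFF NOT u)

(a) fails at (0,0,0,0,0): the formula yields 0, f is 1.
(b) fails at (0,0,0,1,1): the formula yields 0, f is 1.
(c) fails at (0,0,0,0,0): the formula yields 0, f is 1.
(e) fails at (0,0,0,0,0): the formula yields 0, f is 1.
That leaves (d). Evaluating it on every row reproduces the table of f exactly.

d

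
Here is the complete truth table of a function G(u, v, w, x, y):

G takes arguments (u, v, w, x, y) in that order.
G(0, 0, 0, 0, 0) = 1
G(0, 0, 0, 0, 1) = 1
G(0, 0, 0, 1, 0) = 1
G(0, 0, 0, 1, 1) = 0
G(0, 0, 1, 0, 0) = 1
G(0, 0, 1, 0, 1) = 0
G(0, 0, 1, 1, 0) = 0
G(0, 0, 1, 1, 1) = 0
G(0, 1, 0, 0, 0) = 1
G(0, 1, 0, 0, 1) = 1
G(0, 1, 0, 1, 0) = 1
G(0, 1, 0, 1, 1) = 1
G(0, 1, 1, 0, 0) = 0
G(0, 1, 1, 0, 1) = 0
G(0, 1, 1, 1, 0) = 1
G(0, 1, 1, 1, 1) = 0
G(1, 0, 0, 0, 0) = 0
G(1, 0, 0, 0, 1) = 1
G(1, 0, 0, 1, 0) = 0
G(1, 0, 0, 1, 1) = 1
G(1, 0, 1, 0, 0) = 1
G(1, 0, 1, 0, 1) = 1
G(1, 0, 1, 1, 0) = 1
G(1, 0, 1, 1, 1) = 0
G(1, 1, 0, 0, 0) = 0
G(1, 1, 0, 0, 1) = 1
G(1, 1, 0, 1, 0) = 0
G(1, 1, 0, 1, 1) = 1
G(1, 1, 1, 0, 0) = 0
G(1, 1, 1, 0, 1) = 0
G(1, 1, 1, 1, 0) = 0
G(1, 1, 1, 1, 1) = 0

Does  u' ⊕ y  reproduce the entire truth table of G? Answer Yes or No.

No

Test each input against both G and the formula:
  u=0, v=0, w=0, x=0, y=0: formula gives 1, G = 1 ✓
  u=0, v=0, w=0, x=0, y=1: formula gives 0, but G = 1 ✗
Row (0,0,0,0,1) is a counterexample, so the formula is not equivalent to G.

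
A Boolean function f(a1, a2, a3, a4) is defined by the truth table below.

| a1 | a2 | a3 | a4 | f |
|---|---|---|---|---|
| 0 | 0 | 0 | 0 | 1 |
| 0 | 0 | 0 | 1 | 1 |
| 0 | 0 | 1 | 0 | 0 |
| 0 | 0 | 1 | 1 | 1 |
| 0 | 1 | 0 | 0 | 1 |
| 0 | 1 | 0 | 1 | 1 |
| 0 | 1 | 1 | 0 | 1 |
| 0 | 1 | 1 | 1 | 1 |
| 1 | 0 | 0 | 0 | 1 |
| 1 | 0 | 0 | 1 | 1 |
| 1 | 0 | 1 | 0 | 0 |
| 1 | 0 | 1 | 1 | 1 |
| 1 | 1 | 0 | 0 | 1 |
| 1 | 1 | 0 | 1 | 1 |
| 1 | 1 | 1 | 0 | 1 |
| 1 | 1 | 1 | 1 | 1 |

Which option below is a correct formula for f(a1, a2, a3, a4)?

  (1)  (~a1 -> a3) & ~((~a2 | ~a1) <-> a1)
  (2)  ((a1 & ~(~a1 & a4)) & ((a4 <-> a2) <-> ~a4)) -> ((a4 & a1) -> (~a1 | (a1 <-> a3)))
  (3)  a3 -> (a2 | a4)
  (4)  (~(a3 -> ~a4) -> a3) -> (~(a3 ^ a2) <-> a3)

(1): at (0,0,0,0) it gives 0, but f = 1 — eliminated.
(2): at (0,0,1,0) it gives 1, but f = 0 — eliminated.
(4): at (0,0,0,0) it gives 0, but f = 1 — eliminated.
That leaves (3). Evaluating it on every row reproduces the table of f exactly.

3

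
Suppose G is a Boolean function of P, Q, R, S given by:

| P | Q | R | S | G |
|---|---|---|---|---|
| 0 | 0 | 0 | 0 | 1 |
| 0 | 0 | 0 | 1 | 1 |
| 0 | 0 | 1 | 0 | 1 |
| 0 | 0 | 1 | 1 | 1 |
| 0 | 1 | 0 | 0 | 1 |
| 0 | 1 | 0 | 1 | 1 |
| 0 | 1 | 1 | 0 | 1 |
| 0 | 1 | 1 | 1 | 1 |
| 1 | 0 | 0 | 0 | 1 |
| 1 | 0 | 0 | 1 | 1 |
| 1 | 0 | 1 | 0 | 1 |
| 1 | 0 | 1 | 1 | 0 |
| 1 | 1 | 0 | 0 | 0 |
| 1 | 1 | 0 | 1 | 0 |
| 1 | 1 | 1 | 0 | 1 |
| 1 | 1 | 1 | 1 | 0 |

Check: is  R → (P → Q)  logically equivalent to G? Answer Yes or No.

Test each input against both G and the formula:
  P=0, Q=0, R=0, S=0: formula gives 1, G = 1 ✓
  P=0, Q=0, R=0, S=1: formula gives 1, G = 1 ✓
  P=0, Q=0, R=1, S=0: formula gives 1, G = 1 ✓
  P=0, Q=0, R=1, S=1: formula gives 1, G = 1 ✓
  …
  P=1, Q=0, R=1, S=0: formula gives 0, but G = 1 ✗
A single disagreement suffices: at (1,0,1,0) they differ, so the formula does not compute G.

No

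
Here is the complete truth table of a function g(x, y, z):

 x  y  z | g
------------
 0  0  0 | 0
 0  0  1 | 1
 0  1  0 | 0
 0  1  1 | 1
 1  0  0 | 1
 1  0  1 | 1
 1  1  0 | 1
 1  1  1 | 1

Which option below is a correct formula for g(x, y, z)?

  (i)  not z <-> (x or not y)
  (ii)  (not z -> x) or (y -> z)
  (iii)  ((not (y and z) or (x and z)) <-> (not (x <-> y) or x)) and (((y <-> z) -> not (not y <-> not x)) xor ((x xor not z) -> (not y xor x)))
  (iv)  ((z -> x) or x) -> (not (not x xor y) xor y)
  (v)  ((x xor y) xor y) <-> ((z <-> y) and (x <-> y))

(i) disagrees with g on (0,0,0) (formula → 1, table → 0); rule it out.
(ii) disagrees with g on (0,0,0) (formula → 1, table → 0); rule it out.
(iii) disagrees with g on (0,0,1) (formula → 0, table → 1); rule it out.
(v) disagrees with g on (0,1,0) (formula → 1, table → 0); rule it out.
That leaves (iv). Evaluating it on every row reproduces the table of g exactly.

iv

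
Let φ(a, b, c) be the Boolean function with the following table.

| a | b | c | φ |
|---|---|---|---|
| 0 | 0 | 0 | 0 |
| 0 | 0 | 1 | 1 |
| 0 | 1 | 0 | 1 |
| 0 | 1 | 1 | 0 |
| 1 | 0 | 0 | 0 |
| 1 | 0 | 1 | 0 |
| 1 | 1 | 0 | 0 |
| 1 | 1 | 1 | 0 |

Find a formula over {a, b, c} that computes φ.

The 1-rows are (0,0,1), (0,1,0). Each contributes one minterm — ¬a·¬b·c; ¬a·b·¬c — and their disjunction is a sum-of-products form of φ.

φ(a, b, c) = ((~a & ~b) & c) | ((~a & b) & ~c)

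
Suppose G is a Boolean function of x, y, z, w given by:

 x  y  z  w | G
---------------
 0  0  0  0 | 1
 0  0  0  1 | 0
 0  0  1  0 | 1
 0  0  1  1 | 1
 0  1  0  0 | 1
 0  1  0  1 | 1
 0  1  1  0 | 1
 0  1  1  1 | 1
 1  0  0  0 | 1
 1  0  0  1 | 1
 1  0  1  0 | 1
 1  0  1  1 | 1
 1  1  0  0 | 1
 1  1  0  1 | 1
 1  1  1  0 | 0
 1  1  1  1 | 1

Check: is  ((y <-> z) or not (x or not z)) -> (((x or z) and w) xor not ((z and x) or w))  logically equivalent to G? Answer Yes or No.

Check the formula against G row by row:
  x=0, y=0, z=0, w=0: formula gives 1, G = 1 ✓
  x=0, y=0, z=0, w=1: formula gives 0, G = 0 ✓
  x=0, y=0, z=1, w=0: formula gives 1, G = 1 ✓
  x=0, y=0, z=1, w=1: formula gives 1, G = 1 ✓
  …and likewise for the remaining 12 rows.
All 16 rows match — the expression computes G exactly.

Yes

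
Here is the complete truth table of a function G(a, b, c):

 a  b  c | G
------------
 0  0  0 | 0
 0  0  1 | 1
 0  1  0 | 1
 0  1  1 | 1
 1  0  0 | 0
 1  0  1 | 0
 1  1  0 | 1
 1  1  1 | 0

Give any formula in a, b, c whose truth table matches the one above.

G(a, b, c) = ((((not a and not b) and c) or ((not a and b) and not c)) or ((not a and b) and c)) or ((a and b) and not c)

G=1 on 4 inputs: (0,0,1), (0,1,0), (0,1,1), (1,1,0). Reading each as a conjunction of literals (¬a·¬b·c, ¬a·b·¬c, ¬a·b·c, a·b·¬c) and taking the OR gives the canonical DNF.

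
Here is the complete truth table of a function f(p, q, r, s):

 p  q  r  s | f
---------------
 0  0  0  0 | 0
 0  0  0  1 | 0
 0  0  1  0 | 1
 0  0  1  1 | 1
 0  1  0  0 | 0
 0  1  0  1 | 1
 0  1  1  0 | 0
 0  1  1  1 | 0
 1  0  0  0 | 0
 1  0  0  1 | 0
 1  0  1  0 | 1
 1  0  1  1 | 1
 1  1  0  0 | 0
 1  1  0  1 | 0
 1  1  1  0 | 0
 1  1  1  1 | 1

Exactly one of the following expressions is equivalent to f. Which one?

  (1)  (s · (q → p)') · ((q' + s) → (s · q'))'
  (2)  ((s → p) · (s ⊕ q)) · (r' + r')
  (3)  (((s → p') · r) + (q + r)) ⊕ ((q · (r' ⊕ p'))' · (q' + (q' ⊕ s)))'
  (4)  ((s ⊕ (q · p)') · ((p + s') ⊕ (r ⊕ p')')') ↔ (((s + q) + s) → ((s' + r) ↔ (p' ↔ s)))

3

(1) fails at (0,0,1,0): the formula yields 0, f is 1.
(2) fails at (0,0,1,0): the formula yields 0, f is 1.
(4) fails at (0,0,0,1): the formula yields 1, f is 0.
That leaves (3). Evaluating it on every row reproduces the table of f exactly.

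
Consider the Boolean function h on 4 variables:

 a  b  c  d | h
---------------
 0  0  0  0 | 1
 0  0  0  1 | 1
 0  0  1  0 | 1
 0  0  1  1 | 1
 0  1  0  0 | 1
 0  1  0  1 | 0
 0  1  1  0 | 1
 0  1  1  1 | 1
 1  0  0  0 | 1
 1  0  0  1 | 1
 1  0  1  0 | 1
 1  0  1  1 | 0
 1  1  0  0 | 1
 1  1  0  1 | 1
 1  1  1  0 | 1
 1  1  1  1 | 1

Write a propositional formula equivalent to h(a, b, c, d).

There are just 2 zero rows: (0,1,0,1), (1,0,1,1). Their minterms are ¬a·b·¬c·d, a·¬b·c·d; the OR of those covers precisely the 0-outputs, and negating it yields h.

h(a, b, c, d) = not ((((not a and b) and not c) and d) or (((a and not b) and c) and d))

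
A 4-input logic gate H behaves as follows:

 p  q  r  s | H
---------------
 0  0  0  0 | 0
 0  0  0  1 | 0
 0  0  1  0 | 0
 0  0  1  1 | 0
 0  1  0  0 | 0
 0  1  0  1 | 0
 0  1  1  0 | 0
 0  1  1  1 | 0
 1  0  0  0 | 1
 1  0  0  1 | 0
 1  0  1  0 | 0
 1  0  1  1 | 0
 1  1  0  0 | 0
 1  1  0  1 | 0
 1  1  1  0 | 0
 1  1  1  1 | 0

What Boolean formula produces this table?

H(p, q, r, s) = ((p AND NOT q) AND NOT r) AND NOT s

Only row (1,0,0,0) gives 1. That row's minterm p·¬q·¬r·¬s is H directly.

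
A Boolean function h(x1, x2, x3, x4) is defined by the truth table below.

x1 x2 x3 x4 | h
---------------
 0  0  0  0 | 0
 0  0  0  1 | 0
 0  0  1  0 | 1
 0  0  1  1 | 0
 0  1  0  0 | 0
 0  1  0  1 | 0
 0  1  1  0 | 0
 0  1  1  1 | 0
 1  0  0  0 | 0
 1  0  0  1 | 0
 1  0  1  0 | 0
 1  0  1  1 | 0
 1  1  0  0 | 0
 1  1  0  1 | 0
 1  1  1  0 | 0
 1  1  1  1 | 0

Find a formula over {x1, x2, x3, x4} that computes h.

h(x1, x2, x3, x4) = ((NOT x1 AND NOT x2) AND x3) AND NOT x4

h is 1 on exactly one input, (0,0,1,0), whose minterm is ¬x1·¬x2·x3·¬x4. So h is just that conjunction.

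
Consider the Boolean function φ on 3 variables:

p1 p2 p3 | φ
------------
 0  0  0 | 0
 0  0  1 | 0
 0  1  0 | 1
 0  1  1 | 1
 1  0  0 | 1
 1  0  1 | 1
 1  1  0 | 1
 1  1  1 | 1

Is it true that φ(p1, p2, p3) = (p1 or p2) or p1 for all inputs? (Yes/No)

Test each input against both φ and the formula:
  p1=0, p2=0, p3=0: formula gives 0, φ = 0 ✓
  p1=0, p2=0, p3=1: formula gives 0, φ = 0 ✓
  p1=0, p2=1, p3=0: formula gives 1, φ = 1 ✓
  p1=0, p2=1, p3=1: formula gives 1, φ = 1 ✓
  p1=1, p2=0, p3=0: formula gives 1, φ = 1 ✓
  …and likewise for the remaining 3 rows.
All 8 rows match — the expression computes φ exactly.

Yes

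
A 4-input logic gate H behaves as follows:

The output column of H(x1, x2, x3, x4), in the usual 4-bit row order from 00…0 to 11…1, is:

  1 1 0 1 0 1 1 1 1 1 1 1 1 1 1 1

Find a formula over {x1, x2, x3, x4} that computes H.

H(x1, x2, x3, x4) = not ((((not x1 and not x2) and x3) and not x4) or (((not x1 and x2) and not x3) and not x4))

The 0-rows are (0,0,1,0), (0,1,0,0). Take each as a conjunction (¬x1·¬x2·x3·¬x4, ¬x1·x2·¬x3·¬x4), form their disjunction, and complement — that gives a formula that is 1 everywhere H is.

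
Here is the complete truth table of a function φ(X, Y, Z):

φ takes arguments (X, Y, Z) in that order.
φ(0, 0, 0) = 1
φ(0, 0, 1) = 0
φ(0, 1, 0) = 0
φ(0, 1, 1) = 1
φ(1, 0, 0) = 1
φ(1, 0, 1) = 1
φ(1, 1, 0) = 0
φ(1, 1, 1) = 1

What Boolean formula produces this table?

φ(X, Y, Z) = ~((((~X & ~Y) & Z) | ((~X & Y) & ~Z)) | ((X & Y) & ~Z))

There are just 3 zero rows: (0,0,1), (0,1,0), (1,1,0). Their minterms are ¬X·¬Y·Z, ¬X·Y·¬Z, X·Y·¬Z; the OR of those covers precisely the 0-outputs, and negating it yields φ.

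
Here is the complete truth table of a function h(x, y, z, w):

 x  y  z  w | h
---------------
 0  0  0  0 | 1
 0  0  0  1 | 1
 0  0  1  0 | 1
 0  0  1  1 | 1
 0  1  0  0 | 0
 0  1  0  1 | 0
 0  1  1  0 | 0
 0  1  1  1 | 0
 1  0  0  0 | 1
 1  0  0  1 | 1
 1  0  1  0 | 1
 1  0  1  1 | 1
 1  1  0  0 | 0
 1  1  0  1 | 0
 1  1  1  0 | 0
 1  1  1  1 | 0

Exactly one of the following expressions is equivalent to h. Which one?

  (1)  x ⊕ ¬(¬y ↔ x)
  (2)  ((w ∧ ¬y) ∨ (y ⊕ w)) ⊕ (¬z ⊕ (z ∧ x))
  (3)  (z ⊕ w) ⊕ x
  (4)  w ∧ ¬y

1

(2) fails at (0,0,0,1): the formula yields 0, h is 1.
(3) fails at (0,0,0,0): the formula yields 0, h is 1.
(4) fails at (0,0,0,0): the formula yields 0, h is 1.
Only (1) survives; checking it on all 16 rows confirms it matches h.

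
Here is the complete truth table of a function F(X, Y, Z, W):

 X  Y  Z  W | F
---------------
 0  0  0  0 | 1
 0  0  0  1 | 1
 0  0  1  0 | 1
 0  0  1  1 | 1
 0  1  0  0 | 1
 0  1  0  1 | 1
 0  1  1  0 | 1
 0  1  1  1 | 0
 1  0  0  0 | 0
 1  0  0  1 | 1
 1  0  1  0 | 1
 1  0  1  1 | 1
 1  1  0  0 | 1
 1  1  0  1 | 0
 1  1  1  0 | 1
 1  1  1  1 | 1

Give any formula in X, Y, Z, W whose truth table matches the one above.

There are just 3 zero rows: (0,1,1,1), (1,0,0,0), (1,1,0,1). Their minterms are ¬X·Y·Z·W, X·¬Y·¬Z·¬W, X·Y·¬Z·W; the OR of those covers precisely the 0-outputs, and negating it yields F.

F(X, Y, Z, W) = (((((X' · Y) · Z) · W) + (((X · Y') · Z') · W')) + (((X · Y) · Z') · W))'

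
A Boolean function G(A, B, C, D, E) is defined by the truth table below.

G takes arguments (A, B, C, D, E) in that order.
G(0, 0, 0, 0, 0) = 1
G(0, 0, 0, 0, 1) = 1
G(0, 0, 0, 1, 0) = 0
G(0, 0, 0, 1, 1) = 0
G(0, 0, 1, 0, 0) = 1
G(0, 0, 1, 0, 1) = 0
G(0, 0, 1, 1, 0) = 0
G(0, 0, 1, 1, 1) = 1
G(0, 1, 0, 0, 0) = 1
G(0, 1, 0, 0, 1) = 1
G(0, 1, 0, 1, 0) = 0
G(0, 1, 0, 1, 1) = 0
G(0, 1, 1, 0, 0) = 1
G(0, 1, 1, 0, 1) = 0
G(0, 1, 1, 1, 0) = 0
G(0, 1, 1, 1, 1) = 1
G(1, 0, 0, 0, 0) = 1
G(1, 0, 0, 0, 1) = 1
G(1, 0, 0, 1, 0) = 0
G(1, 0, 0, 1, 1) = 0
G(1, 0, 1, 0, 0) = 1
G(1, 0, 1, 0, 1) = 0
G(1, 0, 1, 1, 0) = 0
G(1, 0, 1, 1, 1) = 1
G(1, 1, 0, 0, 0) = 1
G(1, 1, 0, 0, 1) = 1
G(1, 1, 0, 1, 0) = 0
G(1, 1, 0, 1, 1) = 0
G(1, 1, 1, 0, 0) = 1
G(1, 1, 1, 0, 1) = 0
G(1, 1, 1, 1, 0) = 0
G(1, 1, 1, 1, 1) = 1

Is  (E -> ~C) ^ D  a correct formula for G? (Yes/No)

Check the formula against G row by row:
  A=0, B=0, C=0, D=0, E=0: formula gives 1, G = 1 ✓
  A=0, B=0, C=0, D=0, E=1: formula gives 1, G = 1 ✓
  A=0, B=0, C=0, D=1, E=0: formula gives 0, G = 0 ✓
  A=0, B=0, C=0, D=1, E=1: formula gives 0, G = 0 ✓
  …and likewise for the remaining 28 rows.
All 32 rows match — the expression computes G exactly.

Yes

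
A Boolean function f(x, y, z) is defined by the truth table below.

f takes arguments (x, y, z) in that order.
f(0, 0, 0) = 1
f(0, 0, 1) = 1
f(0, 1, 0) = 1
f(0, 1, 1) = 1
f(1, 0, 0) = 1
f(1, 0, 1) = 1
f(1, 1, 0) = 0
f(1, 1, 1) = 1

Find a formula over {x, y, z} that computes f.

Only row (1,1,0) gives 0. So f is 1 everywhere except there — the complement of the minterm x·y·¬z.

f(x, y, z) = ¬((x ∧ y) ∧ ¬z)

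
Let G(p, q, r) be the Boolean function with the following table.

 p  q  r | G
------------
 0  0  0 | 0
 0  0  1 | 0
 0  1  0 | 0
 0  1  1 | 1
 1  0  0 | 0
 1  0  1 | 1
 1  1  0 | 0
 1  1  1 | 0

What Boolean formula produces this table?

G(p, q, r) = ((NOT p AND q) AND r) OR ((p AND NOT q) AND r)

Collect the rows where G=1 — (0,1,1), (1,0,1) — and write one minterm per row: ¬p·q·r, p·¬q·r. Their union (logical OR) reproduces the table exactly.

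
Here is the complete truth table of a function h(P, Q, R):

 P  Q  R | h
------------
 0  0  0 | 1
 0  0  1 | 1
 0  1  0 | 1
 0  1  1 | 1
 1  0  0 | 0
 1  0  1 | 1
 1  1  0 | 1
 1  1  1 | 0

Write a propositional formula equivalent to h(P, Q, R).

h(P, Q, R) = not (((P and not Q) and not R) or ((P and Q) and R))

h is 0 on only 2 rows — (1,0,0), (1,1,1). Writing each as a minterm (P·¬Q·¬R, P·Q·R) and OR-ing them characterizes exactly where h=0, so h is the negation of that disjunction.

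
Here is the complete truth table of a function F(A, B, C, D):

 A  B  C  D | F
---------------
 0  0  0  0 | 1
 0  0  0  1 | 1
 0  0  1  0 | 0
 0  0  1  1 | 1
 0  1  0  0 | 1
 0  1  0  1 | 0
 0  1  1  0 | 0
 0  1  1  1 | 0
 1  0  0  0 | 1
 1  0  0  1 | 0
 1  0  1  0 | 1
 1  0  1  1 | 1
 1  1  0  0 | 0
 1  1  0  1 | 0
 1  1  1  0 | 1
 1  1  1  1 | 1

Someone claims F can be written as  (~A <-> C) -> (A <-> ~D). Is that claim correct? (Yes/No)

No

Test each input against both F and the formula:
  A=0, B=0, C=0, D=0: formula gives 1, F = 1 ✓
  A=0, B=0, C=0, D=1: formula gives 1, F = 1 ✓
  A=0, B=0, C=1, D=0: formula gives 0, F = 0 ✓
  A=0, B=0, C=1, D=1: formula gives 1, F = 1 ✓
  …
  A=0, B=1, C=0, D=1: formula gives 1, but F = 0 ✗
A single disagreement suffices: at (0,1,0,1) they differ, so the formula does not compute F.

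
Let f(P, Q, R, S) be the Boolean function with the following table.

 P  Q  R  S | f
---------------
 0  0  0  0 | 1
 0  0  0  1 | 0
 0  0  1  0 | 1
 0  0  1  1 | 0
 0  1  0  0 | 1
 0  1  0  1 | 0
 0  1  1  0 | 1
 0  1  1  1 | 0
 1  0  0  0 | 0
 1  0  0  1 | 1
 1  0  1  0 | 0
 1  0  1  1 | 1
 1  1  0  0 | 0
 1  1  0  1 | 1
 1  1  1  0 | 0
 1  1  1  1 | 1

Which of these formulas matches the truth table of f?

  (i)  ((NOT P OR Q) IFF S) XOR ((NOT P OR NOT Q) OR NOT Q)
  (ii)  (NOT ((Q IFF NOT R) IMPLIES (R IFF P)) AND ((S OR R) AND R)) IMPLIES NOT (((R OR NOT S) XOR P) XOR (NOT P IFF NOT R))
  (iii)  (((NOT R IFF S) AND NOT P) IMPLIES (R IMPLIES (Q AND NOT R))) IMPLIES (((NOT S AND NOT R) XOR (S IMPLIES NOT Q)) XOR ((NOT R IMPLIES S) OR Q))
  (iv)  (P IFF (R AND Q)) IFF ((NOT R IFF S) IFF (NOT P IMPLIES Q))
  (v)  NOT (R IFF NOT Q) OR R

i

(ii) disagrees with f on (0,0,0,1) (formula → 1, table → 0); rule it out.
(iii) disagrees with f on (0,0,0,0) (formula → 0, table → 1); rule it out.
(iv) disagrees with f on (0,0,1,0) (formula → 0, table → 1); rule it out.
(v) disagrees with f on (0,0,0,1) (formula → 1, table → 0); rule it out.
That leaves (i). Evaluating it on every row reproduces the table of f exactly.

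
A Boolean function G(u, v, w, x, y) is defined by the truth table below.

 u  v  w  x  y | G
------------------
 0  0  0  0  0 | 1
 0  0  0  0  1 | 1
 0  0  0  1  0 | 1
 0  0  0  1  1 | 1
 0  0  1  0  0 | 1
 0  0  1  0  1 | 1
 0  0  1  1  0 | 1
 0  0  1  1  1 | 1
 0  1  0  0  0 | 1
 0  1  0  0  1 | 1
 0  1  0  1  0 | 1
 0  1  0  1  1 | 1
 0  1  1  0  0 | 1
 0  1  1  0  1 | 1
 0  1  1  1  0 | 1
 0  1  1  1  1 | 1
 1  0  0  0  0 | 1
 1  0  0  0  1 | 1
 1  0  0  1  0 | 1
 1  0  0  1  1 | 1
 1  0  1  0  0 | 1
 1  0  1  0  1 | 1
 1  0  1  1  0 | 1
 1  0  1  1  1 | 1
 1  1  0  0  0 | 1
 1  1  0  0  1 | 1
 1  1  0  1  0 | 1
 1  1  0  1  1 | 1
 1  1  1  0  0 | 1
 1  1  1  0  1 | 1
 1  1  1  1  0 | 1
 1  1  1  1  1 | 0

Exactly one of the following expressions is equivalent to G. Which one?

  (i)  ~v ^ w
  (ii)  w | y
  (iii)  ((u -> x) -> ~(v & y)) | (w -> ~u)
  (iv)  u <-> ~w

iii

(i) disagrees with G on (0,0,1,0,0) (formula → 0, table → 1); rule it out.
(ii) disagrees with G on (0,0,0,0,0) (formula → 0, table → 1); rule it out.
(iv) disagrees with G on (0,0,0,0,0) (formula → 0, table → 1); rule it out.
(iii) is the remaining candidate, and it agrees with G on all 32 inputs.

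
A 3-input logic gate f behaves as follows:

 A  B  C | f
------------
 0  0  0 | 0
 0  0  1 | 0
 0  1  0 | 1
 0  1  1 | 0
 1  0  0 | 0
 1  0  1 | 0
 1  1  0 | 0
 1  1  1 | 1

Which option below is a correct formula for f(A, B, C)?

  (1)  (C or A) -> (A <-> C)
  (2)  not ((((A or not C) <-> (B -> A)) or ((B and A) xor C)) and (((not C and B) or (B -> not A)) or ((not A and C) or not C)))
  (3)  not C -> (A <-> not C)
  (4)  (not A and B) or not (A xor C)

2

(1) disagrees with f on (0,0,0) (formula → 1, table → 0); rule it out.
(3) disagrees with f on (0,0,1) (formula → 1, table → 0); rule it out.
(4) disagrees with f on (0,0,0) (formula → 1, table → 0); rule it out.
That leaves (2). Evaluating it on every row reproduces the table of f exactly.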